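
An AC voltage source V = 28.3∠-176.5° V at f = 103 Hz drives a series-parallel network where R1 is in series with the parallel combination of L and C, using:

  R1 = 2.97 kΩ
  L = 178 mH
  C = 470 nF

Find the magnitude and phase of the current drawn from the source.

Step 1 — Angular frequency: ω = 2π·f = 2π·103 = 647.2 rad/s.
Step 2 — Component impedances:
  R1: Z = R = 2970 Ω
  L: Z = jωL = j·647.2·0.178 = 0 + j115.2 Ω
  C: Z = 1/(jωC) = -j/(ω·C) = 0 - j3288 Ω
Step 3 — Parallel branch: L || C = 1/(1/L + 1/C) = 0 + j119.4 Ω.
Step 4 — Series with R1: Z_total = R1 + (L || C) = 2970 + j119.4 Ω = 2972∠2.3° Ω.
Step 5 — Source phasor: V = 28.3∠-176.5° V = -28.25 - j1.728 V.
Step 6 — Ohm's law: I = V / Z_total = (-28.25 - j1.728) / (2970 + j119.4) = -0.009519 - j0.0001991 A.
Step 7 — Convert to polar: |I| = 0.009521 A, ∠I = -178.8°.

I = 0.009521∠-178.8° A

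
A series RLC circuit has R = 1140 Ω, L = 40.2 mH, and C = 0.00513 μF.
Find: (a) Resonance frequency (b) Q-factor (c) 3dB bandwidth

Step 1 — Resonance condition Im(Z)=0 gives ω₀ = 1/√(LC).
Step 2 — ω₀ = 1/√(0.0402·5.13e-09) = 6.964e+04 rad/s.
Step 3 — f₀ = ω₀/(2π) = 1.108e+04 Hz.
Step 4 — Series Q: Q = ω₀L/R = 6.964e+04·0.0402/1140 = 2.456.
Step 5 — 3dB bandwidth: Δω = ω₀/Q = 2.836e+04 rad/s; BW = Δω/(2π) = 4513 Hz.

(a) f₀ = 1.108e+04 Hz  (b) Q = 2.456  (c) BW = 4513 Hz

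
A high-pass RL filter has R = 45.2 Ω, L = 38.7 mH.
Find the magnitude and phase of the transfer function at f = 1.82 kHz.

Step 1 — Angular frequency: ω = 2π·1820 = 1.144e+04 rad/s.
Step 2 — Transfer function: H(jω) = jωL/(R + jωL).
Step 3 — Numerator jωL = j·442.5; denominator R + jωL = 45.2 + j442.5.
Step 4 — H = 0.9897 + j0.1011.
Step 5 — Magnitude: |H| = 0.9948 (-0.0 dB); phase: φ = 5.8°.

|H| = 0.9948 (-0.0 dB), φ = 5.8°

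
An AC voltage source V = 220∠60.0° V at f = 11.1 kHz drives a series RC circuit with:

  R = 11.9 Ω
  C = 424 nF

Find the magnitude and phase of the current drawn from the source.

Step 1 — Angular frequency: ω = 2π·f = 2π·1.11e+04 = 6.974e+04 rad/s.
Step 2 — Component impedances:
  R: Z = R = 11.9 Ω
  C: Z = 1/(jωC) = -j/(ω·C) = 0 - j33.82 Ω
Step 3 — Series combination: Z_total = R + C = 11.9 - j33.82 Ω = 35.85∠-70.6° Ω.
Step 4 — Source phasor: V = 220∠60.0° V = 110 + j190.5 V.
Step 5 — Ohm's law: I = V / Z_total = (110 + j190.5) / (11.9 - j33.82) = -3.995 + j4.659 A.
Step 6 — Convert to polar: |I| = 6.137 A, ∠I = 130.6°.

I = 6.137∠130.6° A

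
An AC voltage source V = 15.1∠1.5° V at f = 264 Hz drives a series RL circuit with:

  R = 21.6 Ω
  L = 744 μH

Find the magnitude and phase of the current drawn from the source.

Step 1 — Angular frequency: ω = 2π·f = 2π·264 = 1659 rad/s.
Step 2 — Component impedances:
  R: Z = R = 21.6 Ω
  L: Z = jωL = j·1659·0.000744 = 0 + j1.234 Ω
Step 3 — Series combination: Z_total = R + L = 21.6 + j1.234 Ω = 21.64∠3.3° Ω.
Step 4 — Source phasor: V = 15.1∠1.5° V = 15.09 + j0.3953 V.
Step 5 — Ohm's law: I = V / Z_total = (15.09 + j0.3953) / (21.6 + j1.234) = 0.6976 - j0.02156 A.
Step 6 — Convert to polar: |I| = 0.6979 A, ∠I = -1.8°.

I = 0.6979∠-1.8° A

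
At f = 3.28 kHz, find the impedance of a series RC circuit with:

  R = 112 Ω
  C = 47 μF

Step 1 — Angular frequency: ω = 2π·f = 2π·3280 = 2.061e+04 rad/s.
Step 2 — Component impedances:
  R: Z = R = 112 Ω
  C: Z = 1/(jωC) = -j/(ω·C) = 0 - j1.032 Ω
Step 3 — Series combination: Z_total = R + C = 112 - j1.032 Ω = 112∠-0.5° Ω.

Z = 112 - j1.032 Ω = 112∠-0.5° Ω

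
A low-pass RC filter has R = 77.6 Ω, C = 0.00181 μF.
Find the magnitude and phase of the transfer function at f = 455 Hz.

Step 1 — Angular frequency: ω = 2π·455 = 2859 rad/s.
Step 2 — Transfer function: H(jω) = 1/(1 + jωRC).
Step 3 — Denominator: 1 + jωRC = 1 + j·2859·77.6·1.81e-09 = 1 + j0.0004015.
Step 4 — H = 1 - j0.0004015.
Step 5 — Magnitude: |H| = 1 (-0.0 dB); phase: φ = -0.0°.

|H| = 1 (-0.0 dB), φ = -0.0°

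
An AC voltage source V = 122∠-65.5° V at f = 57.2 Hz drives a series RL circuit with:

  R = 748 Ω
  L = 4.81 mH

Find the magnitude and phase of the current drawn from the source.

Step 1 — Angular frequency: ω = 2π·f = 2π·57.2 = 359.4 rad/s.
Step 2 — Component impedances:
  R: Z = R = 748 Ω
  L: Z = jωL = j·359.4·0.00481 = 0 + j1.729 Ω
Step 3 — Series combination: Z_total = R + L = 748 + j1.729 Ω = 748∠0.1° Ω.
Step 4 — Source phasor: V = 122∠-65.5° V = 50.59 - j111 V.
Step 5 — Ohm's law: I = V / Z_total = (50.59 - j111) / (748 + j1.729) = 0.06729 - j0.1486 A.
Step 6 — Convert to polar: |I| = 0.1631 A, ∠I = -65.6°.

I = 0.1631∠-65.6° A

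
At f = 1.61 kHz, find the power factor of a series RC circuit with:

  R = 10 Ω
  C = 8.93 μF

Step 1 — Angular frequency: ω = 2π·f = 2π·1610 = 1.012e+04 rad/s.
Step 2 — Component impedances:
  R: Z = R = 10 Ω
  C: Z = 1/(jωC) = -j/(ω·C) = 0 - j11.07 Ω
Step 3 — Series combination: Z_total = R + C = 10 - j11.07 Ω = 14.92∠-47.9° Ω.
Step 4 — Power factor: PF = cos(φ) = Re(Z)/|Z| = 10/14.918 = 0.6703.
Step 5 — Type: Im(Z) = -11.07 ⇒ leading (phase φ = -47.9°).

PF = 0.6703 (leading, φ = -47.9°)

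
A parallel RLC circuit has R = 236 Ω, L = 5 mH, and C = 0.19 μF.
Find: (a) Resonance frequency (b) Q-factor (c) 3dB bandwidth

Step 1 — Resonance: ω₀ = 1/√(LC) = 1/√(0.005·1.9e-07) = 3.244e+04 rad/s.
Step 2 — f₀ = ω₀/(2π) = 5164 Hz.
Step 3 — Parallel Q: Q = R/(ω₀L) = 236/(3.244e+04·0.005) = 1.455.
Step 4 — Bandwidth: Δω = ω₀/Q = 2.23e+04 rad/s; BW = Δω/(2π) = 3549 Hz.

(a) f₀ = 5164 Hz  (b) Q = 1.455  (c) BW = 3549 Hz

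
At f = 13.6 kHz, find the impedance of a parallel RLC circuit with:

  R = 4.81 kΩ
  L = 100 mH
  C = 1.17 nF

Step 1 — Angular frequency: ω = 2π·f = 2π·1.36e+04 = 8.545e+04 rad/s.
Step 2 — Component impedances:
  R: Z = R = 4810 Ω
  L: Z = jωL = j·8.545e+04·0.1 = 0 + j8545 Ω
  C: Z = 1/(jωC) = -j/(ω·C) = 0 - j1e+04 Ω
Step 3 — Parallel combination: 1/Z_total = 1/R + 1/L + 1/C; Z_total = 4778 + j391.8 Ω = 4794∠4.7° Ω.

Z = 4778 + j391.8 Ω = 4794∠4.7° Ω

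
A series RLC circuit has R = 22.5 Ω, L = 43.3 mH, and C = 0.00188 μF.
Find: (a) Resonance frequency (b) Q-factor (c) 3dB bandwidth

Step 1 — Resonance condition Im(Z)=0 gives ω₀ = 1/√(LC).
Step 2 — ω₀ = 1/√(0.0433·1.88e-09) = 1.108e+05 rad/s.
Step 3 — f₀ = ω₀/(2π) = 1.764e+04 Hz.
Step 4 — Series Q: Q = ω₀L/R = 1.108e+05·0.0433/22.5 = 213.3.
Step 5 — 3dB bandwidth: Δω = ω₀/Q = 519.6 rad/s; BW = Δω/(2π) = 82.7 Hz.

(a) f₀ = 1.764e+04 Hz  (b) Q = 213.3  (c) BW = 82.7 Hz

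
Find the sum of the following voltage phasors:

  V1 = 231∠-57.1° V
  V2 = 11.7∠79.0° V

Step 1 — Convert each phasor to rectangular form:
  V1 = 231·(cos(-57.1°) + j·sin(-57.1°)) = 125.5 - j194 V
  V2 = 11.7·(cos(79.0°) + j·sin(79.0°)) = 2.232 + j11.49 V
Step 2 — Sum components: V_total = 127.7 - j182.5 V.
Step 3 — Convert to polar: |V_total| = 222.7 V, ∠V_total = -55.0°.

V_total = 222.7∠-55.0° V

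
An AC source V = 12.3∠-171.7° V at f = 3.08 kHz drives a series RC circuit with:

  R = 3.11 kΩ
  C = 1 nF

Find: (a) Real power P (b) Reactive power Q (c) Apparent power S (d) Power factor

Step 1 — Angular frequency: ω = 2π·f = 2π·3080 = 1.935e+04 rad/s.
Step 2 — Component impedances:
  R: Z = R = 3110 Ω
  C: Z = 1/(jωC) = -j/(ω·C) = 0 - j5.167e+04 Ω
Step 3 — Series combination: Z_total = R + C = 3110 - j5.167e+04 Ω = 5.177e+04∠-86.6° Ω.
Step 4 — Source phasor: V = 12.3∠-171.7° V = -12.17 - j1.776 V.
Step 5 — Current: I = V / Z = 2.011e-05 - j0.0002367 A = 0.0002376∠-85.1° A.
Step 6 — Complex power: S = V·I* = 0.0001756 - j0.002917 VA.
Step 7 — Real power: P = Re(S) = 0.0001756 W.
Step 8 — Reactive power: Q = Im(S) = -0.002917 VAR.
Step 9 — Apparent power: |S| = 0.002923 VA.
Step 10 — Power factor: PF = P/|S| = 0.06008 (leading).

(a) P = 0.0001756 W  (b) Q = -0.002917 VAR  (c) S = 0.002923 VA  (d) PF = 0.06008 (leading)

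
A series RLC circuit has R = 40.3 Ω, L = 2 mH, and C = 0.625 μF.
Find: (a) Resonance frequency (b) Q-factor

Step 1 — Resonance condition Im(Z)=0 gives ω₀ = 1/√(LC).
Step 2 — ω₀ = 1/√(0.002·6.25e-07) = 2.828e+04 rad/s.
Step 3 — f₀ = ω₀/(2π) = 4502 Hz.
Step 4 — Series Q: Q = ω₀L/R = 2.828e+04·0.002/40.3 = 1.404.

(a) f₀ = 4502 Hz  (b) Q = 1.404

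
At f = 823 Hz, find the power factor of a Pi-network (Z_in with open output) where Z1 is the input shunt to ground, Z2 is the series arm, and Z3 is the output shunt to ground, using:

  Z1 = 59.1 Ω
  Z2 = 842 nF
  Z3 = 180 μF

Step 1 — Angular frequency: ω = 2π·f = 2π·823 = 5171 rad/s.
Step 2 — Component impedances:
  Z1: Z = R = 59.1 Ω
  Z2: Z = 1/(jωC) = -j/(ω·C) = 0 - j229.7 Ω
  Z3: Z = 1/(jωC) = -j/(ω·C) = 0 - j1.074 Ω
Step 3 — With open output, the series arm Z2 and the output shunt Z3 appear in series to ground: Z2 + Z3 = 0 - j230.7 Ω.
Step 4 — Parallel with input shunt Z1: Z_in = Z1 || (Z2 + Z3) = 55.46 - j14.21 Ω = 57.25∠-14.4° Ω.
Step 5 — Power factor: PF = cos(φ) = Re(Z)/|Z| = 55.46/57.25 = 0.9687.
Step 6 — Type: Im(Z) = -14.21 ⇒ leading (phase φ = -14.4°).

PF = 0.9687 (leading, φ = -14.4°)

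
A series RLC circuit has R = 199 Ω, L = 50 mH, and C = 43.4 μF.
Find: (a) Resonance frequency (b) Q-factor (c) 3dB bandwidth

Step 1 — Resonance: ω₀ = 1/√(LC) = 1/√(0.05·4.34e-05) = 678.8 rad/s.
Step 2 — f₀ = ω₀/(2π) = 108 Hz.
Step 3 — Series Q: Q = ω₀L/R = 678.8·0.05/199 = 0.1706.
Step 4 — Bandwidth: Δω = ω₀/Q = 3980 rad/s; BW = Δω/(2π) = 633.4 Hz.

(a) f₀ = 108 Hz  (b) Q = 0.1706  (c) BW = 633.4 Hz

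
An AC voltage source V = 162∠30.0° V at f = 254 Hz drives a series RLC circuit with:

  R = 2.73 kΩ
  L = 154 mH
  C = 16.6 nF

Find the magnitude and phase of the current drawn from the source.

Step 1 — Angular frequency: ω = 2π·f = 2π·254 = 1596 rad/s.
Step 2 — Component impedances:
  R: Z = R = 2730 Ω
  L: Z = jωL = j·1596·0.154 = 0 + j245.8 Ω
  C: Z = 1/(jωC) = -j/(ω·C) = 0 - j3.775e+04 Ω
Step 3 — Series combination: Z_total = R + L + C = 2730 - j3.75e+04 Ω = 3.76e+04∠-85.8° Ω.
Step 4 — Source phasor: V = 162∠30.0° V = 140.3 + j81 V.
Step 5 — Ohm's law: I = V / Z_total = (140.3 + j81) / (2730 - j3.75e+04) = -0.001878 + j0.003878 A.
Step 6 — Convert to polar: |I| = 0.004308 A, ∠I = 115.8°.

I = 0.004308∠115.8° A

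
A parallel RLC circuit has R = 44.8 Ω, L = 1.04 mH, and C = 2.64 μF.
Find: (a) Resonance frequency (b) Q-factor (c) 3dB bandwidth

Step 1 — Resonance: ω₀ = 1/√(LC) = 1/√(0.00104·2.64e-06) = 1.908e+04 rad/s.
Step 2 — f₀ = ω₀/(2π) = 3037 Hz.
Step 3 — Parallel Q: Q = R/(ω₀L) = 44.8/(1.908e+04·0.00104) = 2.257.
Step 4 — Bandwidth: Δω = ω₀/Q = 8455 rad/s; BW = Δω/(2π) = 1346 Hz.

(a) f₀ = 3037 Hz  (b) Q = 2.257  (c) BW = 1346 Hz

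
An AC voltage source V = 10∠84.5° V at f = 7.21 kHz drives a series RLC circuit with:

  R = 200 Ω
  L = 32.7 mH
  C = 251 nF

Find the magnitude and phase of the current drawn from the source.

Step 1 — Angular frequency: ω = 2π·f = 2π·7210 = 4.53e+04 rad/s.
Step 2 — Component impedances:
  R: Z = R = 200 Ω
  L: Z = jωL = j·4.53e+04·0.0327 = 0 + j1481 Ω
  C: Z = 1/(jωC) = -j/(ω·C) = 0 - j87.94 Ω
Step 3 — Series combination: Z_total = R + L + C = 200 + j1393 Ω = 1408∠81.8° Ω.
Step 4 — Source phasor: V = 10∠84.5° V = 0.9585 + j9.954 V.
Step 5 — Ohm's law: I = V / Z_total = (0.9585 + j9.954) / (200 + j1393) = 0.007096 + j0.0003307 A.
Step 6 — Convert to polar: |I| = 0.007104 A, ∠I = 2.7°.

I = 0.007104∠2.7° A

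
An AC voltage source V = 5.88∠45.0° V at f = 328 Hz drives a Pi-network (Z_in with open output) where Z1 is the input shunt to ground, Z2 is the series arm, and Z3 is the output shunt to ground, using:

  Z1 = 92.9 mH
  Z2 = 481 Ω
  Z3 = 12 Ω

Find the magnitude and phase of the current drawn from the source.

Step 1 — Angular frequency: ω = 2π·f = 2π·328 = 2061 rad/s.
Step 2 — Component impedances:
  Z1: Z = jωL = j·2061·0.0929 = 0 + j191.5 Ω
  Z2: Z = R = 481 Ω
  Z3: Z = R = 12 Ω
Step 3 — With open output, the series arm Z2 and the output shunt Z3 appear in series to ground: Z2 + Z3 = 493 Ω.
Step 4 — Parallel with input shunt Z1: Z_in = Z1 || (Z2 + Z3) = 64.61 + j166.4 Ω = 178.5∠68.8° Ω.
Step 5 — Source phasor: V = 5.88∠45.0° V = 4.158 + j4.158 V.
Step 6 — Ohm's law: I = V / Z_total = (4.158 + j4.158) / (64.61 + j166.4) = 0.03015 - j0.01328 A.
Step 7 — Convert to polar: |I| = 0.03295 A, ∠I = -23.8°.

I = 0.03295∠-23.8° A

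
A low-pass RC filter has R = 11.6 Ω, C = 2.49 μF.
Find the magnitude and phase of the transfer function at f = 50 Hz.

Step 1 — Angular frequency: ω = 2π·50 = 314.2 rad/s.
Step 2 — Transfer function: H(jω) = 1/(1 + jωRC).
Step 3 — Denominator: 1 + jωRC = 1 + j·314.2·11.6·2.49e-06 = 1 + j0.009074.
Step 4 — H = 0.9999 - j0.009073.
Step 5 — Magnitude: |H| = 1 (-0.0 dB); phase: φ = -0.5°.

|H| = 1 (-0.0 dB), φ = -0.5°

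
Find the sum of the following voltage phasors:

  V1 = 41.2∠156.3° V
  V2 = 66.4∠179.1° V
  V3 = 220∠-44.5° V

Step 1 — Convert each phasor to rectangular form:
  V1 = 41.2·(cos(156.3°) + j·sin(156.3°)) = -37.73 + j16.56 V
  V2 = 66.4·(cos(179.1°) + j·sin(179.1°)) = -66.39 + j1.043 V
  V3 = 220·(cos(-44.5°) + j·sin(-44.5°)) = 156.9 - j154.2 V
Step 2 — Sum components: V_total = 52.8 - j136.6 V.
Step 3 — Convert to polar: |V_total| = 146.4 V, ∠V_total = -68.9°.

V_total = 146.4∠-68.9° V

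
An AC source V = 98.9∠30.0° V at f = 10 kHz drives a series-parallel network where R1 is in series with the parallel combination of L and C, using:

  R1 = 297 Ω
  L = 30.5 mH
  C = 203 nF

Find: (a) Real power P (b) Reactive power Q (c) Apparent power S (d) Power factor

Step 1 — Angular frequency: ω = 2π·f = 2π·1e+04 = 6.283e+04 rad/s.
Step 2 — Component impedances:
  R1: Z = R = 297 Ω
  L: Z = jωL = j·6.283e+04·0.0305 = 0 + j1916 Ω
  C: Z = 1/(jωC) = -j/(ω·C) = 0 - j78.4 Ω
Step 3 — Parallel branch: L || C = 1/(1/L + 1/C) = 0 - j81.75 Ω.
Step 4 — Series with R1: Z_total = R1 + (L || C) = 297 - j81.75 Ω = 308∠-15.4° Ω.
Step 5 — Source phasor: V = 98.9∠30.0° V = 85.65 + j49.45 V.
Step 6 — Current: I = V / Z = 0.2255 + j0.2286 A = 0.3211∠45.4° A.
Step 7 — Complex power: S = V·I* = 30.61 - j8.426 VA.
Step 8 — Real power: P = Re(S) = 30.61 W.
Step 9 — Reactive power: Q = Im(S) = -8.426 VAR.
Step 10 — Apparent power: |S| = 31.75 VA.
Step 11 — Power factor: PF = P/|S| = 0.9641 (leading).

(a) P = 30.61 W  (b) Q = -8.426 VAR  (c) S = 31.75 VA  (d) PF = 0.9641 (leading)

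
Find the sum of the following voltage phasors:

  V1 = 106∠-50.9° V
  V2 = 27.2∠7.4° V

Step 1 — Convert each phasor to rectangular form:
  V1 = 106·(cos(-50.9°) + j·sin(-50.9°)) = 66.85 - j82.26 V
  V2 = 27.2·(cos(7.4°) + j·sin(7.4°)) = 26.97 + j3.503 V
Step 2 — Sum components: V_total = 93.83 - j78.76 V.
Step 3 — Convert to polar: |V_total| = 122.5 V, ∠V_total = -40.0°.

V_total = 122.5∠-40.0° V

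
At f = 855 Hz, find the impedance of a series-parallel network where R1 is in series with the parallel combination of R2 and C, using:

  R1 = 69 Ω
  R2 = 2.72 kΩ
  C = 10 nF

Step 1 — Angular frequency: ω = 2π·f = 2π·855 = 5372 rad/s.
Step 2 — Component impedances:
  R1: Z = R = 69 Ω
  R2: Z = R = 2720 Ω
  C: Z = 1/(jωC) = -j/(ω·C) = 0 - j1.861e+04 Ω
Step 3 — Parallel branch: R2 || C = 1/(1/R2 + 1/C) = 2663 - j389.1 Ω.
Step 4 — Series with R1: Z_total = R1 + (R2 || C) = 2732 - j389.1 Ω = 2760∠-8.1° Ω.

Z = 2732 - j389.1 Ω = 2760∠-8.1° Ω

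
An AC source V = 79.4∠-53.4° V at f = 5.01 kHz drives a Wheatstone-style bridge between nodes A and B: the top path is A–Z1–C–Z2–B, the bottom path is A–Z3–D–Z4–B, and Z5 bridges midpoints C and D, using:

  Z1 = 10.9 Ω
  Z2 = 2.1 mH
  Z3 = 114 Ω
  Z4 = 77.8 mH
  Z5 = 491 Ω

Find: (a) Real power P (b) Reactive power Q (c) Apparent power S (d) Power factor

Step 1 — Angular frequency: ω = 2π·f = 2π·5010 = 3.148e+04 rad/s.
Step 2 — Component impedances:
  Z1: Z = R = 10.9 Ω
  Z2: Z = jωL = j·3.148e+04·0.0021 = 0 + j66.11 Ω
  Z3: Z = R = 114 Ω
  Z4: Z = jωL = j·3.148e+04·0.0778 = 0 + j2449 Ω
  Z5: Z = R = 491 Ω
Step 3 — Bridge requires nodal analysis (the Z5 bridge couples midpoints C and D, so the two paths cannot be reduced to a simple series/parallel combination). Setting node B to ground and injecting 1 A at node A, the 3-node admittance system at A, C, D solves to V_A = Z_AB = 10.32 + j64.38 Ω = 65.2∠80.9° Ω.
Step 4 — Source phasor: V = 79.4∠-53.4° V = 47.34 - j63.74 V.
Step 5 — Current: I = V / Z = -0.8504 - j0.8716 A = 1.218∠-134.3° A.
Step 6 — Complex power: S = V·I* = 15.3 + j95.47 VA.
Step 7 — Real power: P = Re(S) = 15.3 W.
Step 8 — Reactive power: Q = Im(S) = 95.47 VAR.
Step 9 — Apparent power: |S| = 96.69 VA.
Step 10 — Power factor: PF = P/|S| = 0.1582 (lagging).

(a) P = 15.3 W  (b) Q = 95.47 VAR  (c) S = 96.69 VA  (d) PF = 0.1582 (lagging)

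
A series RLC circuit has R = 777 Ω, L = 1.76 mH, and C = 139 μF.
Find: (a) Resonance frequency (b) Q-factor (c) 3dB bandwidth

Step 1 — Resonance condition Im(Z)=0 gives ω₀ = 1/√(LC).
Step 2 — ω₀ = 1/√(0.00176·0.000139) = 2022 rad/s.
Step 3 — f₀ = ω₀/(2π) = 321.8 Hz.
Step 4 — Series Q: Q = ω₀L/R = 2022·0.00176/777 = 0.00458.
Step 5 — 3dB bandwidth: Δω = ω₀/Q = 4.415e+05 rad/s; BW = Δω/(2π) = 7.026e+04 Hz.

(a) f₀ = 321.8 Hz  (b) Q = 0.00458  (c) BW = 7.026e+04 Hz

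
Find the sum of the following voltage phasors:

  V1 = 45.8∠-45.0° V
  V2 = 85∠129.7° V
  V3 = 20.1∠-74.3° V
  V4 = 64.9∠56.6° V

Step 1 — Convert each phasor to rectangular form:
  V1 = 45.8·(cos(-45.0°) + j·sin(-45.0°)) = 32.39 - j32.39 V
  V2 = 85·(cos(129.7°) + j·sin(129.7°)) = -54.3 + j65.4 V
  V3 = 20.1·(cos(-74.3°) + j·sin(-74.3°)) = 5.439 - j19.35 V
  V4 = 64.9·(cos(56.6°) + j·sin(56.6°)) = 35.73 + j54.18 V
Step 2 — Sum components: V_total = 19.26 + j67.84 V.
Step 3 — Convert to polar: |V_total| = 70.52 V, ∠V_total = 74.2°.

V_total = 70.52∠74.2° V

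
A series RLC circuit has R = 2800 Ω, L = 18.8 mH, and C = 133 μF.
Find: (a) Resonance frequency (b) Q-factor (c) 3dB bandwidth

Step 1 — Resonance condition Im(Z)=0 gives ω₀ = 1/√(LC).
Step 2 — ω₀ = 1/√(0.0188·0.000133) = 632.4 rad/s.
Step 3 — f₀ = ω₀/(2π) = 100.7 Hz.
Step 4 — Series Q: Q = ω₀L/R = 632.4·0.0188/2800 = 0.004246.
Step 5 — 3dB bandwidth: Δω = ω₀/Q = 1.489e+05 rad/s; BW = Δω/(2π) = 2.37e+04 Hz.

(a) f₀ = 100.7 Hz  (b) Q = 0.004246  (c) BW = 2.37e+04 Hz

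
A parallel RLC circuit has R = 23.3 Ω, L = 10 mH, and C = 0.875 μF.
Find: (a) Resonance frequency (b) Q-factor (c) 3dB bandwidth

Step 1 — Resonance: ω₀ = 1/√(LC) = 1/√(0.01·8.75e-07) = 1.069e+04 rad/s.
Step 2 — f₀ = ω₀/(2π) = 1701 Hz.
Step 3 — Parallel Q: Q = R/(ω₀L) = 23.3/(1.069e+04·0.01) = 0.218.
Step 4 — Bandwidth: Δω = ω₀/Q = 4.905e+04 rad/s; BW = Δω/(2π) = 7806 Hz.

(a) f₀ = 1701 Hz  (b) Q = 0.218  (c) BW = 7806 Hz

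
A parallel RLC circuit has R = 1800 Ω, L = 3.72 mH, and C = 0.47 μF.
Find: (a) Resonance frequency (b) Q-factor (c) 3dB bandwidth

Step 1 — Resonance: ω₀ = 1/√(LC) = 1/√(0.00372·4.7e-07) = 2.392e+04 rad/s.
Step 2 — f₀ = ω₀/(2π) = 3806 Hz.
Step 3 — Parallel Q: Q = R/(ω₀L) = 1800/(2.392e+04·0.00372) = 20.23.
Step 4 — Bandwidth: Δω = ω₀/Q = 1182 rad/s; BW = Δω/(2π) = 188.1 Hz.

(a) f₀ = 3806 Hz  (b) Q = 20.23  (c) BW = 188.1 Hz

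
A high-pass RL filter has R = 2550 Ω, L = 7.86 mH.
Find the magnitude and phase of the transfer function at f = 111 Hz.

Step 1 — Angular frequency: ω = 2π·111 = 697.4 rad/s.
Step 2 — Transfer function: H(jω) = jωL/(R + jωL).
Step 3 — Numerator jωL = j·5.482; denominator R + jωL = 2550 + j5.482.
Step 4 — H = 4.621e-06 + j0.00215.
Step 5 — Magnitude: |H| = 0.00215 (-53.4 dB); phase: φ = 89.9°.

|H| = 0.00215 (-53.4 dB), φ = 89.9°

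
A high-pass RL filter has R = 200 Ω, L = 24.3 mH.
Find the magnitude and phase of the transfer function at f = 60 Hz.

Step 1 — Angular frequency: ω = 2π·60 = 377 rad/s.
Step 2 — Transfer function: H(jω) = jωL/(R + jωL).
Step 3 — Numerator jωL = j·9.161; denominator R + jωL = 200 + j9.161.
Step 4 — H = 0.002094 + j0.04571.
Step 5 — Magnitude: |H| = 0.04576 (-26.8 dB); phase: φ = 87.4°.

|H| = 0.04576 (-26.8 dB), φ = 87.4°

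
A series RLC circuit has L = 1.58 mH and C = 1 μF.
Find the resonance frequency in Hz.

Step 1 — Resonance condition Im(Z)=0 gives ω₀ = 1/√(LC).
Step 2 — ω₀ = 1/√(0.00158·1e-06) = 2.516e+04 rad/s.
Step 3 — f₀ = ω₀/(2π) = 4004 Hz.

f₀ = 4004 Hz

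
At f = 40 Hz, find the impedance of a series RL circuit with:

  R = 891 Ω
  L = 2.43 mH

Step 1 — Angular frequency: ω = 2π·f = 2π·40 = 251.3 rad/s.
Step 2 — Component impedances:
  R: Z = R = 891 Ω
  L: Z = jωL = j·251.3·0.00243 = 0 + j0.6107 Ω
Step 3 — Series combination: Z_total = R + L = 891 + j0.6107 Ω = 891∠0.0° Ω.

Z = 891 + j0.6107 Ω = 891∠0.0° Ω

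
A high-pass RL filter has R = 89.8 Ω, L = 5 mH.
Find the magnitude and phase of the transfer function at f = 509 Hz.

Step 1 — Angular frequency: ω = 2π·509 = 3198 rad/s.
Step 2 — Transfer function: H(jω) = jωL/(R + jωL).
Step 3 — Numerator jωL = j·15.99; denominator R + jωL = 89.8 + j15.99.
Step 4 — H = 0.03073 + j0.1726.
Step 5 — Magnitude: |H| = 0.1753 (-15.1 dB); phase: φ = 79.9°.

|H| = 0.1753 (-15.1 dB), φ = 79.9°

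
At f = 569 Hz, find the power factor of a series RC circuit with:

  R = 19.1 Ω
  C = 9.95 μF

Step 1 — Angular frequency: ω = 2π·f = 2π·569 = 3575 rad/s.
Step 2 — Component impedances:
  R: Z = R = 19.1 Ω
  C: Z = 1/(jωC) = -j/(ω·C) = 0 - j28.11 Ω
Step 3 — Series combination: Z_total = R + C = 19.1 - j28.11 Ω = 33.99∠-55.8° Ω.
Step 4 — Power factor: PF = cos(φ) = Re(Z)/|Z| = 19.1/33.986 = 0.562.
Step 5 — Type: Im(Z) = -28.11 ⇒ leading (phase φ = -55.8°).

PF = 0.562 (leading, φ = -55.8°)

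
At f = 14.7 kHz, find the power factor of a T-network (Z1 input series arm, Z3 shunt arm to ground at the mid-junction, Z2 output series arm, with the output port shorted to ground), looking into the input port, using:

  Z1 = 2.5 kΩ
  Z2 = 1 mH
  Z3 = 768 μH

Step 1 — Angular frequency: ω = 2π·f = 2π·1.47e+04 = 9.236e+04 rad/s.
Step 2 — Component impedances:
  Z1: Z = R = 2500 Ω
  Z2: Z = jωL = j·9.236e+04·0.001 = 0 + j92.36 Ω
  Z3: Z = jωL = j·9.236e+04·0.000768 = 0 + j70.93 Ω
Step 3 — With the output port shorted to ground, the output series arm Z2 runs from the junction to ground; the shunt arm Z3 also runs from the junction to ground. They appear in parallel: Z3 || Z2 = 0 + j40.12 Ω.
Step 4 — Series with input arm Z1: Z_in = Z1 + (Z3 || Z2) = 2500 + j40.12 Ω = 2500∠0.9° Ω.
Step 5 — Power factor: PF = cos(φ) = Re(Z)/|Z| = 2500/2500.3 = 0.9999.
Step 6 — Type: Im(Z) = 40.12 ⇒ lagging (phase φ = 0.9°).

PF = 0.9999 (lagging, φ = 0.9°)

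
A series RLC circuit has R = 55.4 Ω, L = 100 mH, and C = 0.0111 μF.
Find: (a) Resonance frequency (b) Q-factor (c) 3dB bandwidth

Step 1 — Resonance: ω₀ = 1/√(LC) = 1/√(0.1·1.11e-08) = 3.002e+04 rad/s.
Step 2 — f₀ = ω₀/(2π) = 4777 Hz.
Step 3 — Series Q: Q = ω₀L/R = 3.002e+04·0.1/55.4 = 54.18.
Step 4 — Bandwidth: Δω = ω₀/Q = 554 rad/s; BW = Δω/(2π) = 88.17 Hz.

(a) f₀ = 4777 Hz  (b) Q = 54.18  (c) BW = 88.17 Hz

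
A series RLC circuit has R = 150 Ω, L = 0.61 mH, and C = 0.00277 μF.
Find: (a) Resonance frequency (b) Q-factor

Step 1 — Resonance condition Im(Z)=0 gives ω₀ = 1/√(LC).
Step 2 — ω₀ = 1/√(0.00061·2.77e-09) = 7.693e+05 rad/s.
Step 3 — f₀ = ω₀/(2π) = 1.224e+05 Hz.
Step 4 — Series Q: Q = ω₀L/R = 7.693e+05·0.00061/150 = 3.128.

(a) f₀ = 1.224e+05 Hz  (b) Q = 3.128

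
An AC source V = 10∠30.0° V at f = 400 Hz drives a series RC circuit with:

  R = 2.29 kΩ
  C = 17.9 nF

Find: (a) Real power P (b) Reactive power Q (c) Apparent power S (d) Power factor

Step 1 — Angular frequency: ω = 2π·f = 2π·400 = 2513 rad/s.
Step 2 — Component impedances:
  R: Z = R = 2290 Ω
  C: Z = 1/(jωC) = -j/(ω·C) = 0 - j2.223e+04 Ω
Step 3 — Series combination: Z_total = R + C = 2290 - j2.223e+04 Ω = 2.235e+04∠-84.1° Ω.
Step 4 — Source phasor: V = 10∠30.0° V = 8.66 + j5 V.
Step 5 — Current: I = V / Z = -0.0001829 + j0.0004084 A = 0.0004475∠114.1° A.
Step 6 — Complex power: S = V·I* = 0.0004586 - j0.004452 VA.
Step 7 — Real power: P = Re(S) = 0.0004586 W.
Step 8 — Reactive power: Q = Im(S) = -0.004452 VAR.
Step 9 — Apparent power: |S| = 0.004475 VA.
Step 10 — Power factor: PF = P/|S| = 0.1025 (leading).

(a) P = 0.0004586 W  (b) Q = -0.004452 VAR  (c) S = 0.004475 VA  (d) PF = 0.1025 (leading)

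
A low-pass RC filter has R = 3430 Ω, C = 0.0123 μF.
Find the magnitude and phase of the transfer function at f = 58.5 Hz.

Step 1 — Angular frequency: ω = 2π·58.5 = 367.6 rad/s.
Step 2 — Transfer function: H(jω) = 1/(1 + jωRC).
Step 3 — Denominator: 1 + jωRC = 1 + j·367.6·3430·1.23e-08 = 1 + j0.01551.
Step 4 — H = 0.9998 - j0.0155.
Step 5 — Magnitude: |H| = 0.9999 (-0.0 dB); phase: φ = -0.9°.

|H| = 0.9999 (-0.0 dB), φ = -0.9°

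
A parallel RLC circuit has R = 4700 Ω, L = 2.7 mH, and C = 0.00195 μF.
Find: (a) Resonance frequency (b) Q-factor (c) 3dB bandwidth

Step 1 — Resonance: ω₀ = 1/√(LC) = 1/√(0.0027·1.95e-09) = 4.358e+05 rad/s.
Step 2 — f₀ = ω₀/(2π) = 6.936e+04 Hz.
Step 3 — Parallel Q: Q = R/(ω₀L) = 4700/(4.358e+05·0.0027) = 3.994.
Step 4 — Bandwidth: Δω = ω₀/Q = 1.091e+05 rad/s; BW = Δω/(2π) = 1.737e+04 Hz.

(a) f₀ = 6.936e+04 Hz  (b) Q = 3.994  (c) BW = 1.737e+04 Hz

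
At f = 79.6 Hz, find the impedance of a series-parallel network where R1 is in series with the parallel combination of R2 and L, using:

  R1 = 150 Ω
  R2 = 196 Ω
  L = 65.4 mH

Step 1 — Angular frequency: ω = 2π·f = 2π·79.6 = 500.1 rad/s.
Step 2 — Component impedances:
  R1: Z = R = 150 Ω
  R2: Z = R = 196 Ω
  L: Z = jωL = j·500.1·0.0654 = 0 + j32.71 Ω
Step 3 — Parallel branch: R2 || L = 1/(1/R2 + 1/L) = 5.311 + j31.82 Ω.
Step 4 — Series with R1: Z_total = R1 + (R2 || L) = 155.3 + j31.82 Ω = 158.5∠11.6° Ω.

Z = 155.3 + j31.82 Ω = 158.5∠11.6° Ω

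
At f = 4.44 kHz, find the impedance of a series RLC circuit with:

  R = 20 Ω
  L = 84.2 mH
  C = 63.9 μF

Step 1 — Angular frequency: ω = 2π·f = 2π·4440 = 2.79e+04 rad/s.
Step 2 — Component impedances:
  R: Z = R = 20 Ω
  L: Z = jωL = j·2.79e+04·0.0842 = 0 + j2349 Ω
  C: Z = 1/(jωC) = -j/(ω·C) = 0 - j0.561 Ω
Step 3 — Series combination: Z_total = R + L + C = 20 + j2348 Ω = 2348∠89.5° Ω.

Z = 20 + j2348 Ω = 2348∠89.5° Ω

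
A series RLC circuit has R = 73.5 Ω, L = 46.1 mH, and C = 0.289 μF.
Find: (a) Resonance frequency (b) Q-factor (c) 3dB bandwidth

Step 1 — Resonance: ω₀ = 1/√(LC) = 1/√(0.0461·2.89e-07) = 8664 rad/s.
Step 2 — f₀ = ω₀/(2π) = 1379 Hz.
Step 3 — Series Q: Q = ω₀L/R = 8664·0.0461/73.5 = 5.434.
Step 4 — Bandwidth: Δω = ω₀/Q = 1594 rad/s; BW = Δω/(2π) = 253.8 Hz.

(a) f₀ = 1379 Hz  (b) Q = 5.434  (c) BW = 253.8 Hz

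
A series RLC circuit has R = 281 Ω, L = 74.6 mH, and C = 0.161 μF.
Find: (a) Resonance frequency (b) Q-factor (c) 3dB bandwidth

Step 1 — Resonance: ω₀ = 1/√(LC) = 1/√(0.0746·1.61e-07) = 9125 rad/s.
Step 2 — f₀ = ω₀/(2π) = 1452 Hz.
Step 3 — Series Q: Q = ω₀L/R = 9125·0.0746/281 = 2.422.
Step 4 — Bandwidth: Δω = ω₀/Q = 3767 rad/s; BW = Δω/(2π) = 599.5 Hz.

(a) f₀ = 1452 Hz  (b) Q = 2.422  (c) BW = 599.5 Hz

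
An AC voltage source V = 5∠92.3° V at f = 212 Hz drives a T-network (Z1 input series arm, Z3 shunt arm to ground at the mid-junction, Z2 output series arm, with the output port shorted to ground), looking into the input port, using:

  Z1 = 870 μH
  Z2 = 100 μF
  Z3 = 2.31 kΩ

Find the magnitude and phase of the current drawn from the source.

Step 1 — Angular frequency: ω = 2π·f = 2π·212 = 1332 rad/s.
Step 2 — Component impedances:
  Z1: Z = jωL = j·1332·0.00087 = 0 + j1.159 Ω
  Z2: Z = 1/(jωC) = -j/(ω·C) = 0 - j7.507 Ω
  Z3: Z = R = 2310 Ω
Step 3 — With the output port shorted to ground, the output series arm Z2 runs from the junction to ground; the shunt arm Z3 also runs from the junction to ground. They appear in parallel: Z3 || Z2 = 0.0244 - j7.507 Ω.
Step 4 — Series with input arm Z1: Z_in = Z1 + (Z3 || Z2) = 0.0244 - j6.348 Ω = 6.348∠-89.8° Ω.
Step 5 — Source phasor: V = 5∠92.3° V = -0.2007 + j4.996 V.
Step 6 — Ohm's law: I = V / Z_total = (-0.2007 + j4.996) / (0.0244 - j6.348) = -0.7871 - j0.02858 A.
Step 7 — Convert to polar: |I| = 0.7876 A, ∠I = -177.9°.

I = 0.7876∠-177.9° A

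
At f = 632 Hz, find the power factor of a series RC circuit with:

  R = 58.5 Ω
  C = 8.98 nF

Step 1 — Angular frequency: ω = 2π·f = 2π·632 = 3971 rad/s.
Step 2 — Component impedances:
  R: Z = R = 58.5 Ω
  C: Z = 1/(jωC) = -j/(ω·C) = 0 - j2.804e+04 Ω
Step 3 — Series combination: Z_total = R + C = 58.5 - j2.804e+04 Ω = 2.804e+04∠-89.9° Ω.
Step 4 — Power factor: PF = cos(φ) = Re(Z)/|Z| = 58.5/2.804e+04 = 0.002086.
Step 5 — Type: Im(Z) = -2.804e+04 ⇒ leading (phase φ = -89.9°).

PF = 0.002086 (leading, φ = -89.9°)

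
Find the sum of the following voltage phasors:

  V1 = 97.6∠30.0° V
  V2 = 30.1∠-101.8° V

Step 1 — Convert each phasor to rectangular form:
  V1 = 97.6·(cos(30.0°) + j·sin(30.0°)) = 84.52 + j48.8 V
  V2 = 30.1·(cos(-101.8°) + j·sin(-101.8°)) = -6.155 - j29.46 V
Step 2 — Sum components: V_total = 78.37 + j19.34 V.
Step 3 — Convert to polar: |V_total| = 80.72 V, ∠V_total = 13.9°.

V_total = 80.72∠13.9° V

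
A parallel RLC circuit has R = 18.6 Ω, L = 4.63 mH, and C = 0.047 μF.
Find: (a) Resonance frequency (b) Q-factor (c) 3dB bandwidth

Step 1 — Resonance: ω₀ = 1/√(LC) = 1/√(0.00463·4.7e-08) = 6.779e+04 rad/s.
Step 2 — f₀ = ω₀/(2π) = 1.079e+04 Hz.
Step 3 — Parallel Q: Q = R/(ω₀L) = 18.6/(6.779e+04·0.00463) = 0.05926.
Step 4 — Bandwidth: Δω = ω₀/Q = 1.144e+06 rad/s; BW = Δω/(2π) = 1.821e+05 Hz.

(a) f₀ = 1.079e+04 Hz  (b) Q = 0.05926  (c) BW = 1.821e+05 Hz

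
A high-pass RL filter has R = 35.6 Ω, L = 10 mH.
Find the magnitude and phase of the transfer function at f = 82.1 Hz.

Step 1 — Angular frequency: ω = 2π·82.1 = 515.8 rad/s.
Step 2 — Transfer function: H(jω) = jωL/(R + jωL).
Step 3 — Numerator jωL = j·5.158; denominator R + jωL = 35.6 + j5.158.
Step 4 — H = 0.02056 + j0.1419.
Step 5 — Magnitude: |H| = 0.1434 (-16.9 dB); phase: φ = 81.8°.

|H| = 0.1434 (-16.9 dB), φ = 81.8°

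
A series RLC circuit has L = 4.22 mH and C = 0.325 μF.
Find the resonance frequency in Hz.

Step 1 — Resonance condition Im(Z)=0 gives ω₀ = 1/√(LC).
Step 2 — ω₀ = 1/√(0.00422·3.25e-07) = 2.7e+04 rad/s.
Step 3 — f₀ = ω₀/(2π) = 4298 Hz.

f₀ = 4298 Hz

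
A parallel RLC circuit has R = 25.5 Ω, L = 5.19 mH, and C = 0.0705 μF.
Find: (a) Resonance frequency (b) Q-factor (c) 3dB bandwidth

Step 1 — Resonance: ω₀ = 1/√(LC) = 1/√(0.00519·7.05e-08) = 5.228e+04 rad/s.
Step 2 — f₀ = ω₀/(2π) = 8320 Hz.
Step 3 — Parallel Q: Q = R/(ω₀L) = 25.5/(5.228e+04·0.00519) = 0.09398.
Step 4 — Bandwidth: Δω = ω₀/Q = 5.563e+05 rad/s; BW = Δω/(2π) = 8.853e+04 Hz.

(a) f₀ = 8320 Hz  (b) Q = 0.09398  (c) BW = 8.853e+04 Hz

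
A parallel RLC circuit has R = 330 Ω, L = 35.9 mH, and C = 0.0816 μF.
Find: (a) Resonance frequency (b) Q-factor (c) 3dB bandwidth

Step 1 — Resonance: ω₀ = 1/√(LC) = 1/√(0.0359·8.16e-08) = 1.848e+04 rad/s.
Step 2 — f₀ = ω₀/(2π) = 2941 Hz.
Step 3 — Parallel Q: Q = R/(ω₀L) = 330/(1.848e+04·0.0359) = 0.4975.
Step 4 — Bandwidth: Δω = ω₀/Q = 3.714e+04 rad/s; BW = Δω/(2π) = 5910 Hz.

(a) f₀ = 2941 Hz  (b) Q = 0.4975  (c) BW = 5910 Hz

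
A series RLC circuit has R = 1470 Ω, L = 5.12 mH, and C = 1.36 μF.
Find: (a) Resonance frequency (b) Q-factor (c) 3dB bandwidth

Step 1 — Resonance: ω₀ = 1/√(LC) = 1/√(0.00512·1.36e-06) = 1.198e+04 rad/s.
Step 2 — f₀ = ω₀/(2π) = 1907 Hz.
Step 3 — Series Q: Q = ω₀L/R = 1.198e+04·0.00512/1470 = 0.04174.
Step 4 — Bandwidth: Δω = ω₀/Q = 2.871e+05 rad/s; BW = Δω/(2π) = 4.569e+04 Hz.

(a) f₀ = 1907 Hz  (b) Q = 0.04174  (c) BW = 4.569e+04 Hz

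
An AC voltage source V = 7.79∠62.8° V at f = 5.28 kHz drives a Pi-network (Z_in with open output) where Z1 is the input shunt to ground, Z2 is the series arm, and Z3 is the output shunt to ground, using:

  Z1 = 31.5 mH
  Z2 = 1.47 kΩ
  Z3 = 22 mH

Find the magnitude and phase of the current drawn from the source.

Step 1 — Angular frequency: ω = 2π·f = 2π·5280 = 3.318e+04 rad/s.
Step 2 — Component impedances:
  Z1: Z = jωL = j·3.318e+04·0.0315 = 0 + j1045 Ω
  Z2: Z = R = 1470 Ω
  Z3: Z = jωL = j·3.318e+04·0.022 = 0 + j729.9 Ω
Step 3 — With open output, the series arm Z2 and the output shunt Z3 appear in series to ground: Z2 + Z3 = 1470 + j729.9 Ω.
Step 4 — Parallel with input shunt Z1: Z_in = Z1 || (Z2 + Z3) = 302.3 + j680.1 Ω = 744.2∠66.0° Ω.
Step 5 — Source phasor: V = 7.79∠62.8° V = 3.561 + j6.929 V.
Step 6 — Ohm's law: I = V / Z_total = (3.561 + j6.929) / (302.3 + j680.1) = 0.01045 - j0.000591 A.
Step 7 — Convert to polar: |I| = 0.01047 A, ∠I = -3.2°.

I = 0.01047∠-3.2° A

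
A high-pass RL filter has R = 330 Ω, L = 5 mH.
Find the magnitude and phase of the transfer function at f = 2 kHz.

Step 1 — Angular frequency: ω = 2π·2000 = 1.257e+04 rad/s.
Step 2 — Transfer function: H(jω) = jωL/(R + jωL).
Step 3 — Numerator jωL = j·62.83; denominator R + jωL = 330 + j62.83.
Step 4 — H = 0.03498 + j0.1837.
Step 5 — Magnitude: |H| = 0.187 (-14.6 dB); phase: φ = 79.2°.

|H| = 0.187 (-14.6 dB), φ = 79.2°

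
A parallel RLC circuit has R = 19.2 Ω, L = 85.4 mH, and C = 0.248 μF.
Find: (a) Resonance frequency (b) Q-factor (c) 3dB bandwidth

Step 1 — Resonance: ω₀ = 1/√(LC) = 1/√(0.0854·2.48e-07) = 6871 rad/s.
Step 2 — f₀ = ω₀/(2π) = 1094 Hz.
Step 3 — Parallel Q: Q = R/(ω₀L) = 19.2/(6871·0.0854) = 0.03272.
Step 4 — Bandwidth: Δω = ω₀/Q = 2.1e+05 rad/s; BW = Δω/(2π) = 3.342e+04 Hz.

(a) f₀ = 1094 Hz  (b) Q = 0.03272  (c) BW = 3.342e+04 Hz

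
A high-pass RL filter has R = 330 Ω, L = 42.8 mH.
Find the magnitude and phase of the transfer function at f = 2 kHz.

Step 1 — Angular frequency: ω = 2π·2000 = 1.257e+04 rad/s.
Step 2 — Transfer function: H(jω) = jωL/(R + jωL).
Step 3 — Numerator jωL = j·537.8; denominator R + jωL = 330 + j537.8.
Step 4 — H = 0.7265 + j0.4458.
Step 5 — Magnitude: |H| = 0.8523 (-1.4 dB); phase: φ = 31.5°.

|H| = 0.8523 (-1.4 dB), φ = 31.5°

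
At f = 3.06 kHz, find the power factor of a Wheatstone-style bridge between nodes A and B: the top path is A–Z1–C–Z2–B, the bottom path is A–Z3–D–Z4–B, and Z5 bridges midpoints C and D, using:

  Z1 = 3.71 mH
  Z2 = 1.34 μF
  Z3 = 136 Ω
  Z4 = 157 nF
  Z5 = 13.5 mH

Step 1 — Angular frequency: ω = 2π·f = 2π·3060 = 1.923e+04 rad/s.
Step 2 — Component impedances:
  Z1: Z = jωL = j·1.923e+04·0.00371 = 0 + j71.33 Ω
  Z2: Z = 1/(jωC) = -j/(ω·C) = 0 - j38.81 Ω
  Z3: Z = R = 136 Ω
  Z4: Z = 1/(jωC) = -j/(ω·C) = 0 - j331.3 Ω
  Z5: Z = jωL = j·1.923e+04·0.0135 = 0 + j259.6 Ω
Step 3 — Bridge requires nodal analysis (the Z5 bridge couples midpoints C and D, so the two paths cannot be reduced to a simple series/parallel combination). Setting node B to ground and injecting 1 A at node A, the 3-node admittance system at A, C, D solves to V_A = Z_AB = 3.977 + j18.65 Ω = 19.07∠78.0° Ω.
Step 4 — Power factor: PF = cos(φ) = Re(Z)/|Z| = 3.977/19.07 = 0.2085.
Step 5 — Type: Im(Z) = 18.65 ⇒ lagging (phase φ = 78.0°).

PF = 0.2085 (lagging, φ = 78.0°)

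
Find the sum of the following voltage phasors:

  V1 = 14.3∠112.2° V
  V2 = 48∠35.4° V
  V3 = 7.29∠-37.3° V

Step 1 — Convert each phasor to rectangular form:
  V1 = 14.3·(cos(112.2°) + j·sin(112.2°)) = -5.403 + j13.24 V
  V2 = 48·(cos(35.4°) + j·sin(35.4°)) = 39.13 + j27.81 V
  V3 = 7.29·(cos(-37.3°) + j·sin(-37.3°)) = 5.799 - j4.418 V
Step 2 — Sum components: V_total = 39.52 + j36.63 V.
Step 3 — Convert to polar: |V_total| = 53.88 V, ∠V_total = 42.8°.

V_total = 53.88∠42.8° V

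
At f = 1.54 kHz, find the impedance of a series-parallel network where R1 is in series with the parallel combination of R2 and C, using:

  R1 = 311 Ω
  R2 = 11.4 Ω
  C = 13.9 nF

Step 1 — Angular frequency: ω = 2π·f = 2π·1540 = 9676 rad/s.
Step 2 — Component impedances:
  R1: Z = R = 311 Ω
  R2: Z = R = 11.4 Ω
  C: Z = 1/(jωC) = -j/(ω·C) = 0 - j7435 Ω
Step 3 — Parallel branch: R2 || C = 1/(1/R2 + 1/C) = 11.4 - j0.01748 Ω.
Step 4 — Series with R1: Z_total = R1 + (R2 || C) = 322.4 - j0.01748 Ω = 322.4∠-0.0° Ω.

Z = 322.4 - j0.01748 Ω = 322.4∠-0.0° Ω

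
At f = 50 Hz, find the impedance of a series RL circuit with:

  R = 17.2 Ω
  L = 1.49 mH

Step 1 — Angular frequency: ω = 2π·f = 2π·50 = 314.2 rad/s.
Step 2 — Component impedances:
  R: Z = R = 17.2 Ω
  L: Z = jωL = j·314.2·0.00149 = 0 + j0.4681 Ω
Step 3 — Series combination: Z_total = R + L = 17.2 + j0.4681 Ω = 17.21∠1.6° Ω.

Z = 17.2 + j0.4681 Ω = 17.21∠1.6° Ω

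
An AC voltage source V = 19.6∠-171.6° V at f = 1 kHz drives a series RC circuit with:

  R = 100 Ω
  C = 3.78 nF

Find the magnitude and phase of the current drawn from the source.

Step 1 — Angular frequency: ω = 2π·f = 2π·1000 = 6283 rad/s.
Step 2 — Component impedances:
  R: Z = R = 100 Ω
  C: Z = 1/(jωC) = -j/(ω·C) = 0 - j4.21e+04 Ω
Step 3 — Series combination: Z_total = R + C = 100 - j4.21e+04 Ω = 4.21e+04∠-89.9° Ω.
Step 4 — Source phasor: V = 19.6∠-171.6° V = -19.39 - j2.863 V.
Step 5 — Ohm's law: I = V / Z_total = (-19.39 - j2.863) / (100 - j4.21e+04) = 6.691e-05 - j0.0004607 A.
Step 6 — Convert to polar: |I| = 0.0004655 A, ∠I = -81.7°.

I = 0.0004655∠-81.7° A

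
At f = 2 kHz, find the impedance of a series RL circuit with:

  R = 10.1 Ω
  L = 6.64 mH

Step 1 — Angular frequency: ω = 2π·f = 2π·2000 = 1.257e+04 rad/s.
Step 2 — Component impedances:
  R: Z = R = 10.1 Ω
  L: Z = jωL = j·1.257e+04·0.00664 = 0 + j83.44 Ω
Step 3 — Series combination: Z_total = R + L = 10.1 + j83.44 Ω = 84.05∠83.1° Ω.

Z = 10.1 + j83.44 Ω = 84.05∠83.1° Ω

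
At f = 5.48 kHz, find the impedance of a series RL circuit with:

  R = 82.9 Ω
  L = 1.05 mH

Step 1 — Angular frequency: ω = 2π·f = 2π·5480 = 3.443e+04 rad/s.
Step 2 — Component impedances:
  R: Z = R = 82.9 Ω
  L: Z = jωL = j·3.443e+04·0.00105 = 0 + j36.15 Ω
Step 3 — Series combination: Z_total = R + L = 82.9 + j36.15 Ω = 90.44∠23.6° Ω.

Z = 82.9 + j36.15 Ω = 90.44∠23.6° Ω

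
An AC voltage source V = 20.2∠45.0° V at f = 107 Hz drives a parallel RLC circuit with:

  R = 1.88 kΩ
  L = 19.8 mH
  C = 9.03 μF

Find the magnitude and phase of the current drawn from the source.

Step 1 — Angular frequency: ω = 2π·f = 2π·107 = 672.3 rad/s.
Step 2 — Component impedances:
  R: Z = R = 1880 Ω
  L: Z = jωL = j·672.3·0.0198 = 0 + j13.31 Ω
  C: Z = 1/(jωC) = -j/(ω·C) = 0 - j164.7 Ω
Step 3 — Parallel combination: 1/Z_total = 1/R + 1/L + 1/C; Z_total = 0.1115 + j14.48 Ω = 14.48∠89.6° Ω.
Step 4 — Source phasor: V = 20.2∠45.0° V = 14.28 + j14.28 V.
Step 5 — Ohm's law: I = V / Z_total = (14.28 + j14.28) / (0.1115 + j14.48) = 0.9939 - j0.9787 A.
Step 6 — Convert to polar: |I| = 1.395 A, ∠I = -44.6°.

I = 1.395∠-44.6° A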